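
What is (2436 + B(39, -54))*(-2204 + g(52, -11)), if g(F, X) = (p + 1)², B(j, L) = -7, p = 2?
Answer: -5331655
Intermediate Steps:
g(F, X) = 9 (g(F, X) = (2 + 1)² = 3² = 9)
(2436 + B(39, -54))*(-2204 + g(52, -11)) = (2436 - 7)*(-2204 + 9) = 2429*(-2195) = -5331655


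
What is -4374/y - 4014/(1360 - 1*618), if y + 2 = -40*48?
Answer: -1117350/356531 ≈ -3.1339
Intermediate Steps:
y = -1922 (y = -2 - 40*48 = -2 - 1920 = -1922)
-4374/y - 4014/(1360 - 1*618) = -4374/(-1922) - 4014/(1360 - 1*618) = -4374*(-1/1922) - 4014/(1360 - 618) = 2187/961 - 4014/742 = 2187/961 - 4014*1/742 = 2187/961 - 2007/371 = -1117350/356531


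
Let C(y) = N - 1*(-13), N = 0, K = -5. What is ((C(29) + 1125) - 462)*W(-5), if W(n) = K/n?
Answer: 676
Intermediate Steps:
W(n) = -5/n
C(y) = 13 (C(y) = 0 - 1*(-13) = 0 + 13 = 13)
((C(29) + 1125) - 462)*W(-5) = ((13 + 1125) - 462)*(-5/(-5)) = (1138 - 462)*(-5*(-⅕)) = 676*1 = 676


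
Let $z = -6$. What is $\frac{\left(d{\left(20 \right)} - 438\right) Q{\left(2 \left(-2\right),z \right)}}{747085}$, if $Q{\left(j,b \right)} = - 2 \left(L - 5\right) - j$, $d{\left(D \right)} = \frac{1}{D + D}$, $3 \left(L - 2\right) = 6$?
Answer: $- \frac{52557}{14941700} \approx -0.0035175$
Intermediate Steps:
$L = 4$ ($L = 2 + \frac{1}{3} \cdot 6 = 2 + 2 = 4$)
$d{\left(D \right)} = \frac{1}{2 D}$
$Q{\left(j,b \right)} = 2 - j$ ($Q{\left(j,b \right)} = - 2 \left(4 - 5\right) - j = \left(-2\right) \left(-1\right) - j = 2 - j$)
$\frac{\left(d{\left(20 \right)} - 438\right) Q{\left(2 \left(-2\right),z \right)}}{747085} = \frac{\left(\frac{1}{2 \cdot 20} - 438\right) \left(2 - 2 \left(-2\right)\right)}{747085} = \left(\frac{1}{2} \cdot \frac{1}{20} - 438\right) \left(2 - -4\right) \frac{1}{747085} = \left(\frac{1}{40} - 438\right) \left(2 + 4\right) \frac{1}{747085} = \left(- \frac{17519}{40}\right) 6 \cdot \frac{1}{747085} = \left(- \frac{52557}{20}\right) \frac{1}{747085} = - \frac{52557}{14941700}$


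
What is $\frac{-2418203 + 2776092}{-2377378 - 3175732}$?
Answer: $- \frac{357889}{5553110} \approx -0.064448$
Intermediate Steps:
$\frac{-2418203 + 2776092}{-2377378 - 3175732} = \frac{357889}{-5553110} = 357889 \left(- \frac{1}{5553110}\right) = - \frac{357889}{5553110}$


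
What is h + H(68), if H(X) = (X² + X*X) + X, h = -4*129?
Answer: 8800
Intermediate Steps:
h = -516
H(X) = X + 2*X² (H(X) = (X² + X²) + X = 2*X² + X = X + 2*X²)
h + H(68) = -516 + 68*(1 + 2*68) = -516 + 68*(1 + 136) = -516 + 68*137 = -516 + 9316 = 8800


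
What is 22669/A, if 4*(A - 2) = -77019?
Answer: -90676/77011 ≈ -1.1774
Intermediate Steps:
A = -77011/4 (A = 2 + (¼)*(-77019) = 2 - 77019/4 = -77011/4 ≈ -19253.)
22669/A = 22669/(-77011/4) = 22669*(-4/77011) = -90676/77011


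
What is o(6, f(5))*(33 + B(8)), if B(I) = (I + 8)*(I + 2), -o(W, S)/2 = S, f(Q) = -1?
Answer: 386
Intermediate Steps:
o(W, S) = -2*S
B(I) = (2 + I)*(8 + I) (B(I) = (8 + I)*(2 + I) = (2 + I)*(8 + I))
o(6, f(5))*(33 + B(8)) = (-2*(-1))*(33 + (16 + 8**2 + 10*8)) = 2*(33 + (16 + 64 + 80)) = 2*(33 + 160) = 2*193 = 386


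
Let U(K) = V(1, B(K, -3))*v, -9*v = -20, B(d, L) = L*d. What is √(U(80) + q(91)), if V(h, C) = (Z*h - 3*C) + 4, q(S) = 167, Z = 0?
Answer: √15983/3 ≈ 42.141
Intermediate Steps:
v = 20/9 (v = -⅑*(-20) = 20/9 ≈ 2.2222)
V(h, C) = 4 - 3*C (V(h, C) = (0*h - 3*C) + 4 = (0 - 3*C) + 4 = -3*C + 4 = 4 - 3*C)
U(K) = 80/9 + 20*K (U(K) = (4 - (-9)*K)*(20/9) = (4 + 9*K)*(20/9) = 80/9 + 20*K)
√(U(80) + q(91)) = √((80/9 + 20*80) + 167) = √((80/9 + 1600) + 167) = √(14480/9 + 167) = √(15983/9) = √15983/3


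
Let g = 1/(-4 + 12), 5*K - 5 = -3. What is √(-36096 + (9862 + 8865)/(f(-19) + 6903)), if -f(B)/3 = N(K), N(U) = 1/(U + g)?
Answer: I*√84135430764247/48281 ≈ 189.98*I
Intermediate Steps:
K = ⅖ (K = 1 + (⅕)*(-3) = 1 - ⅗ = ⅖ ≈ 0.40000)
g = ⅛ (g = 1/8 = ⅛ ≈ 0.12500)
N(U) = 1/(⅛ + U) (N(U) = 1/(U + ⅛) = 1/(⅛ + U))
f(B) = -40/7 (f(B) = -24/(1 + 8*(⅖)) = -24/(1 + 16/5) = -24/21/5 = -24*5/21 = -3*40/21 = -40/7)
√(-36096 + (9862 + 8865)/(f(-19) + 6903)) = √(-36096 + (9862 + 8865)/(-40/7 + 6903)) = √(-36096 + 18727/(48281/7)) = √(-36096 + 18727*(7/48281)) = √(-36096 + 131089/48281) = √(-1742619887/48281) = I*√84135430764247/48281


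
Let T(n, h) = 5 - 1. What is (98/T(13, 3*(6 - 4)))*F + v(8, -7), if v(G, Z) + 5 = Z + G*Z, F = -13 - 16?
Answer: -1557/2 ≈ -778.50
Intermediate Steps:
T(n, h) = 4
F = -29
v(G, Z) = -5 + Z + G*Z (v(G, Z) = -5 + (Z + G*Z) = -5 + Z + G*Z)
(98/T(13, 3*(6 - 4)))*F + v(8, -7) = (98/4)*(-29) + (-5 - 7 + 8*(-7)) = (98*(¼))*(-29) + (-5 - 7 - 56) = (49/2)*(-29) - 68 = -1421/2 - 68 = -1557/2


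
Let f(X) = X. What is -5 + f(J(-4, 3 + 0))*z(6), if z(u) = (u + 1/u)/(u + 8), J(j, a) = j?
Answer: -142/21 ≈ -6.7619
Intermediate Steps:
z(u) = (u + 1/u)/(8 + u)
-5 + f(J(-4, 3 + 0))*z(6) = -5 - 4*(1 + 6²)/(6*(8 + 6)) = -5 - 2*(1 + 36)/(3*14) = -5 - 2*37/(3*14) = -5 - 4*37/84 = -5 - 37/21 = -142/21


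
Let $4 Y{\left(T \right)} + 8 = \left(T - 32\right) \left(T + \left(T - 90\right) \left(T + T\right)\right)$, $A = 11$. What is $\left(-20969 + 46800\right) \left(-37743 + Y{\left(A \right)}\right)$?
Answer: $- \frac{2963151503}{4} \approx -7.4079 \cdot 10^{8}$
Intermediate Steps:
$Y{\left(T \right)} = -2 + \frac{\left(-32 + T\right) \left(T + 2 T \left(-90 + T\right)\right)}{4}$ ($Y{\left(T \right)} = -2 + \frac{\left(T - 32\right) \left(T + \left(T - 90\right) \left(T + T\right)\right)}{4} = -2 + \frac{\left(-32 + T\right) \left(T + \left(-90 + T\right) 2 T\right)}{4} = -2 + \frac{\left(-32 + T\right) \left(T + 2 T \left(-90 + T\right)\right)}{4}$)
$\left(-20969 + 46800\right) \left(-37743 + Y{\left(A \right)}\right) = \left(-20969 + 46800\right) \left(-37743 + \left(-2 + \frac{11^{3}}{2} + 1432 \cdot 11 - \frac{243 \cdot 11^{2}}{4}\right)\right) = 25831 \left(-37743 + \left(-2 + \frac{1}{2} \cdot 1331 + 15752 - \frac{29403}{4}\right)\right) = 25831 \left(-37743 + \left(-2 + \frac{1331}{2} + 15752 - \frac{29403}{4}\right)\right) = 25831 \left(-37743 + \frac{36259}{4}\right) = 25831 \left(- \frac{114713}{4}\right) = - \frac{2963151503}{4}$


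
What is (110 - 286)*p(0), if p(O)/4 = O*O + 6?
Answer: -4224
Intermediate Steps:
p(O) = 24 + 4*O² (p(O) = 4*(O*O + 6) = 4*(O² + 6) = 4*(6 + O²) = 24 + 4*O²)
(110 - 286)*p(0) = (110 - 286)*(24 + 4*0²) = -176*(24 + 4*0) = -176*(24 + 0) = -176*24 = -4224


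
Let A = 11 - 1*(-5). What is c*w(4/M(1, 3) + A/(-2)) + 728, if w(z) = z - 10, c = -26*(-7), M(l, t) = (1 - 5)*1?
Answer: -2730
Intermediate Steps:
M(l, t) = -4 (M(l, t) = -4*1 = -4)
c = 182
A = 16 (A = 11 + 5 = 16)
w(z) = -10 + z
c*w(4/M(1, 3) + A/(-2)) + 728 = 182*(-10 + (4/(-4) + 16/(-2))) + 728 = 182*(-10 + (4*(-¼) + 16*(-½))) + 728 = 182*(-10 + (-1 - 8)) + 728 = 182*(-10 - 9) + 728 = 182*(-19) + 728 = -3458 + 728 = -2730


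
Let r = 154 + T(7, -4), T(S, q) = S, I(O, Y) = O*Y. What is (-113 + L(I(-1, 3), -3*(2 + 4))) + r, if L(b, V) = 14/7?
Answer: 50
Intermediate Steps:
L(b, V) = 2 (L(b, V) = 14*(⅐) = 2)
r = 161 (r = 154 + 7 = 161)
(-113 + L(I(-1, 3), -3*(2 + 4))) + r = (-113 + 2) + 161 = -111 + 161 = 50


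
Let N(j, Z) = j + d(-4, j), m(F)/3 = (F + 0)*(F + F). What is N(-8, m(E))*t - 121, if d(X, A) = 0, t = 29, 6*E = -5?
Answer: -353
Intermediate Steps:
E = -5/6 (E = (1/6)*(-5) = -5/6 ≈ -0.83333)
m(F) = 6*F**2 (m(F) = 3*((F + 0)*(F + F)) = 3*(F*(2*F)) = 3*(2*F**2) = 6*F**2)
N(j, Z) = j (N(j, Z) = j + 0 = j)
N(-8, m(E))*t - 121 = -8*29 - 121 = -232 - 121 = -353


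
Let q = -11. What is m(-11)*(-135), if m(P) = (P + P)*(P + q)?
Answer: -65340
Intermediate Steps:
m(P) = 2*P*(-11 + P) (m(P) = (P + P)*(P - 11) = (2*P)*(-11 + P) = 2*P*(-11 + P))
m(-11)*(-135) = (2*(-11)*(-11 - 11))*(-135) = (2*(-11)*(-22))*(-135) = 484*(-135) = -65340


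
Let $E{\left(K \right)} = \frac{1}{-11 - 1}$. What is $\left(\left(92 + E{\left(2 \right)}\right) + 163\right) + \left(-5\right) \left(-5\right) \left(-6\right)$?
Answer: $\frac{1259}{12} \approx 104.92$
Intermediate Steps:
$E{\left(K \right)} = - \frac{1}{12}$ ($E{\left(K \right)} = \frac{1}{-12} = - \frac{1}{12}$)
$\left(\left(92 + E{\left(2 \right)}\right) + 163\right) + \left(-5\right) \left(-5\right) \left(-6\right) = \left(\left(92 - \frac{1}{12}\right) + 163\right) + \left(-5\right) \left(-5\right) \left(-6\right) = \left(\frac{1103}{12} + 163\right) + 25 \left(-6\right) = \frac{3059}{12} - 150 = \frac{1259}{12}$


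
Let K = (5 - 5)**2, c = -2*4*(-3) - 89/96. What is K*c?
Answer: 0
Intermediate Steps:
c = 2215/96 (c = -8*(-3) - 89/96 = 24 - 1*89/96 = 24 - 89/96 = 2215/96 ≈ 23.073)
K = 0 (K = 0**2 = 0)
K*c = 0*(2215/96) = 0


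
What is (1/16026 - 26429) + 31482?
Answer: 80979379/16026 ≈ 5053.0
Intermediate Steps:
(1/16026 - 26429) + 31482 = -423551153/16026 + 31482 = 80979379/16026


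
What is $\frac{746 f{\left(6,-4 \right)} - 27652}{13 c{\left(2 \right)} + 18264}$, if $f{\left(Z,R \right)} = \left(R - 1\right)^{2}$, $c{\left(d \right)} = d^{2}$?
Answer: $- \frac{4501}{9158} \approx -0.49148$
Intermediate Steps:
$f{\left(Z,R \right)} = \left(-1 + R\right)^{2}$
$\frac{746 f{\left(6,-4 \right)} - 27652}{13 c{\left(2 \right)} + 18264} = \frac{746 \left(-1 - 4\right)^{2} - 27652}{13 \cdot 2^{2} + 18264} = \frac{746 \left(-5\right)^{2} - 27652}{13 \cdot 4 + 18264} = \frac{746 \cdot 25 - 27652}{52 + 18264} = \frac{18650 - 27652}{18316} = \left(-9002\right) \frac{1}{18316} = - \frac{4501}{9158}$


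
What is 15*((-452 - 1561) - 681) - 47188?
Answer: -87598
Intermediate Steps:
15*((-452 - 1561) - 681) - 47188 = 15*(-2013 - 681) - 47188 = 15*(-2694) - 47188 = -40410 - 47188 = -87598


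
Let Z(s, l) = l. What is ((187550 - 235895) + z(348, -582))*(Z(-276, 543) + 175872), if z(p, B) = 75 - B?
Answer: -8412878520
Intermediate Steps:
((187550 - 235895) + z(348, -582))*(Z(-276, 543) + 175872) = ((187550 - 235895) + (75 - 1*(-582)))*(543 + 175872) = (-48345 + (75 + 582))*176415 = (-48345 + 657)*176415 = -47688*176415 = -8412878520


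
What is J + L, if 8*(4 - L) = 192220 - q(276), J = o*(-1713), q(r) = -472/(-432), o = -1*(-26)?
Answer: -29618509/432 ≈ -68561.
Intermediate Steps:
o = 26
q(r) = 59/54 (q(r) = -472*(-1/432) = 59/54)
J = -44538 (J = 26*(-1713) = -44538)
L = -10378093/432 (L = 4 - (192220 - 1*59/54)/8 = 4 - (192220 - 59/54)/8 = 4 - ⅛*10379821/54 = 4 - 10379821/432 = -10378093/432 ≈ -24023.)
J + L = -44538 - 10378093/432 = -29618509/432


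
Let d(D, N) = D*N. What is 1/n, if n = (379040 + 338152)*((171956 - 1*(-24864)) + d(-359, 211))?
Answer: 1/86831152632 ≈ 1.1517e-11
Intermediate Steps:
n = 86831152632 (n = (379040 + 338152)*((171956 - 1*(-24864)) - 359*211) = 717192*((171956 + 24864) - 75749) = 717192*(196820 - 75749) = 717192*121071 = 86831152632)
1/n = 1/86831152632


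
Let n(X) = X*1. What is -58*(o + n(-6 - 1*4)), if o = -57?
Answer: 3886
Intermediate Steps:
n(X) = X
-58*(o + n(-6 - 1*4)) = -58*(-57 + (-6 - 1*4)) = -58*(-57 + (-6 - 4)) = -58*(-57 - 10) = -58*(-67) = 3886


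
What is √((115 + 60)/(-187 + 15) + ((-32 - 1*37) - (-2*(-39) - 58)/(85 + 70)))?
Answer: I*√498569993/2666 ≈ 8.3754*I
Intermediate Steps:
√((115 + 60)/(-187 + 15) + ((-32 - 1*37) - (-2*(-39) - 58)/(85 + 70))) = √(175/(-172) + ((-32 - 37) - (78 - 58)/155)) = √(175*(-1/172) + (-69 - 20/155)) = √(-175/172 + (-69 - 1*4/31)) = √(-175/172 + (-69 - 4/31)) = √(-175/172 - 2143/31) = √(-374021/5332) = I*√498569993/2666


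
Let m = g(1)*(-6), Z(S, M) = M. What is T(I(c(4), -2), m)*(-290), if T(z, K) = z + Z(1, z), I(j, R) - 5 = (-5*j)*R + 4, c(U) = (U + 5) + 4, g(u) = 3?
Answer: -80620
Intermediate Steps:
c(U) = 9 + U (c(U) = (5 + U) + 4 = 9 + U)
I(j, R) = 9 - 5*R*j (I(j, R) = 5 + ((-5*j)*R + 4) = 5 + (-5*R*j + 4) = 5 + (4 - 5*R*j) = 9 - 5*R*j)
m = -18 (m = 3*(-6) = -18)
T(z, K) = 2*z (T(z, K) = z + z = 2*z)
T(I(c(4), -2), m)*(-290) = (2*(9 - 5*(-2)*(9 + 4)))*(-290) = (2*(9 - 5*(-2)*13))*(-290) = (2*(9 + 130))*(-290) = (2*139)*(-290) = 278*(-290) = -80620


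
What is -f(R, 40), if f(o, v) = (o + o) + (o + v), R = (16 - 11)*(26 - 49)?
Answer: 305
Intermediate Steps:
R = -115 (R = 5*(-23) = -115)
f(o, v) = v + 3*o (f(o, v) = 2*o + (o + v) = v + 3*o)
-f(R, 40) = -(40 + 3*(-115)) = -(40 - 345) = -1*(-305) = 305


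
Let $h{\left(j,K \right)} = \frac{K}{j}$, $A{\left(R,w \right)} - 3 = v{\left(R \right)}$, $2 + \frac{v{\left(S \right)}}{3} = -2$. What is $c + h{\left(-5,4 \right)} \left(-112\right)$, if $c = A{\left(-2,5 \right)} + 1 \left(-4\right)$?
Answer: $\frac{383}{5} \approx 76.6$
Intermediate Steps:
$v{\left(S \right)} = -12$ ($v{\left(S \right)} = -6 + 3 \left(-2\right) = -6 - 6 = -12$)
$A{\left(R,w \right)} = -9$ ($A{\left(R,w \right)} = 3 - 12 = -9$)
$c = -13$ ($c = -9 + 1 \left(-4\right) = -9 - 4 = -13$)
$c + h{\left(-5,4 \right)} \left(-112\right) = -13 + \frac{4}{-5} \left(-112\right) = -13 + 4 \left(- \frac{1}{5}\right) \left(-112\right) = -13 - - \frac{448}{5} = -13 + \frac{448}{5} = \frac{383}{5}$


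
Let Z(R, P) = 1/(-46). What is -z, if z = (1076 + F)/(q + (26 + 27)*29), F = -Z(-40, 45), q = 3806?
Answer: -16499/81926 ≈ -0.20139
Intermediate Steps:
Z(R, P) = -1/46
F = 1/46 (F = -1*(-1/46) = 1/46 ≈ 0.021739)
z = 16499/81926 (z = (1076 + 1/46)/(3806 + (26 + 27)*29) = 49497/(46*(3806 + 53*29)) = 49497/(46*(3806 + 1537)) = (49497/46)/5343 = (49497/46)*(1/5343) = 16499/81926 ≈ 0.20139)
-z = -1*16499/81926 = -16499/81926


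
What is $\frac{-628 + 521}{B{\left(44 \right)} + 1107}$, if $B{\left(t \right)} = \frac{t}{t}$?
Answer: $- \frac{107}{1108} \approx -0.09657$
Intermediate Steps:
$B{\left(t \right)} = 1$
$\frac{-628 + 521}{B{\left(44 \right)} + 1107} = \frac{-628 + 521}{1 + 1107} = - \frac{107}{1108}$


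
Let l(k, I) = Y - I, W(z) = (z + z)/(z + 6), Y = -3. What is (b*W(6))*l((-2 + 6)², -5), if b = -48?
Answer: -96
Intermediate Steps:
W(z) = 2*z/(6 + z) (W(z) = (2*z)/(6 + z) = 2*z/(6 + z))
l(k, I) = -3 - I
(b*W(6))*l((-2 + 6)², -5) = (-96*6/(6 + 6))*(-3 - 1*(-5)) = (-96*6/12)*(-3 + 5) = -96*6/12*2 = -48*1*2 = -48*2 = -96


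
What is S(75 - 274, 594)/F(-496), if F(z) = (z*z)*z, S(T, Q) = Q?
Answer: -297/61011968 ≈ -4.8679e-6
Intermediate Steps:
F(z) = z³ (F(z) = z²*z = z³)
S(75 - 274, 594)/F(-496) = 594/((-496)³) = 594/(-122023936) = 594*(-1/122023936) = -297/61011968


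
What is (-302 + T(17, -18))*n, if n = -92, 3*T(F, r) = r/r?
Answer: 83260/3 ≈ 27753.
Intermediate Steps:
T(F, r) = ⅓ (T(F, r) = (r/r)/3 = (⅓)*1 = ⅓)
(-302 + T(17, -18))*n = (-302 + ⅓)*(-92) = -905/3*(-92) = 83260/3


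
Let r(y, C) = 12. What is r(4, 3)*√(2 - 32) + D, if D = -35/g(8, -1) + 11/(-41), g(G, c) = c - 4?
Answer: 276/41 + 12*I*√30 ≈ 6.7317 + 65.727*I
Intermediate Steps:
g(G, c) = -4 + c
D = 276/41 (D = -35/(-4 - 1) + 11/(-41) = -35/(-5) + 11*(-1/41) = -35*(-⅕) - 11/41 = 7 - 11/41 = 276/41 ≈ 6.7317)
r(4, 3)*√(2 - 32) + D = 12*√(2 - 32) + 276/41 = 12*√(-30) + 276/41 = 12*(I*√30) + 276/41 = 12*I*√30 + 276/41 = 276/41 + 12*I*√30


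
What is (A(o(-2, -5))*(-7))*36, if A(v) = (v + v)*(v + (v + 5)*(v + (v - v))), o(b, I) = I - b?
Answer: -13608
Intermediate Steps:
A(v) = 2*v*(v + v*(5 + v)) (A(v) = (2*v)*(v + (5 + v)*(v + 0)) = (2*v)*(v + (5 + v)*v) = (2*v)*(v + v*(5 + v)) = 2*v*(v + v*(5 + v)))
(A(o(-2, -5))*(-7))*36 = ((2*(-5 - 1*(-2))**2*(6 + (-5 - 1*(-2))))*(-7))*36 = ((2*(-5 + 2)**2*(6 + (-5 + 2)))*(-7))*36 = ((2*(-3)**2*(6 - 3))*(-7))*36 = ((2*9*3)*(-7))*36 = (54*(-7))*36 = -378*36 = -13608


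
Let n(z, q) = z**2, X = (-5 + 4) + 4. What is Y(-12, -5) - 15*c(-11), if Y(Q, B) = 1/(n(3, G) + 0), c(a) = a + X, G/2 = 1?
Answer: 1081/9 ≈ 120.11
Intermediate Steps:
X = 3 (X = -1 + 4 = 3)
G = 2 (G = 2*1 = 2)
c(a) = 3 + a (c(a) = a + 3 = 3 + a)
Y(Q, B) = 1/9 (Y(Q, B) = 1/(3**2 + 0) = 1/(9 + 0) = 1/9)
Y(-12, -5) - 15*c(-11) = 1/9 - 15*(3 - 11) = 1/9 - 15*(-8) = 1/9 + 120 = 1081/9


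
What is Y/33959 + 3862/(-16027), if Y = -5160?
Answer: -213848978/544260893 ≈ -0.39292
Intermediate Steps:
Y/33959 + 3862/(-16027) = -5160/33959 + 3862/(-16027) = -5160*1/33959 + 3862*(-1/16027) = -5160/33959 - 3862/16027 = -213848978/544260893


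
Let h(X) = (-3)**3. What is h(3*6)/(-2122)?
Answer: 27/2122 ≈ 0.012724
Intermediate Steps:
h(X) = -27
h(3*6)/(-2122) = -27/(-2122) = -27*(-1/2122) = 27/2122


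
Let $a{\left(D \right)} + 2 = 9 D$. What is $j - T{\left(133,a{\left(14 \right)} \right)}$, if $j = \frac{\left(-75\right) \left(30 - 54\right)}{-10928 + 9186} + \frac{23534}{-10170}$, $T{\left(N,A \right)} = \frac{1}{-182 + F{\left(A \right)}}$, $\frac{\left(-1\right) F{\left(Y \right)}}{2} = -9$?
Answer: $- \frac{2426962313}{726361740} \approx -3.3413$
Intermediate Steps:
$a{\left(D \right)} = -2 + 9 D$
$F{\left(Y \right)} = 18$ ($F{\left(Y \right)} = \left(-2\right) \left(-9\right) = 18$)
$T{\left(N,A \right)} = - \frac{1}{164}$ ($T{\left(N,A \right)} = \frac{1}{-182 + 18} = \frac{1}{-164} = - \frac{1}{164}$)
$j = - \frac{14825557}{4429035}$ ($j = \frac{\left(-75\right) \left(-24\right)}{-1742} + 23534 \left(- \frac{1}{10170}\right) = 1800 \left(- \frac{1}{1742}\right) - \frac{11767}{5085} = - \frac{900}{871} - \frac{11767}{5085} = - \frac{14825557}{4429035} \approx -3.3474$)
$j - T{\left(133,a{\left(14 \right)} \right)} = - \frac{14825557}{4429035} - - \frac{1}{164} = - \frac{14825557}{4429035} + \frac{1}{164} = - \frac{2426962313}{726361740}$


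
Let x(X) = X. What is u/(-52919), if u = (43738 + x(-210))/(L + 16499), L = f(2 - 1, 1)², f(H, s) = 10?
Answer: -43528/878402481 ≈ -4.9554e-5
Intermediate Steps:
L = 100 (L = 10² = 100)
u = 43528/16599 (u = (43738 - 210)/(100 + 16499) = 43528/16599 ≈ 2.6223)
u/(-52919) = (43528/16599)/(-52919) = (43528/16599)*(-1/52919) = -43528/878402481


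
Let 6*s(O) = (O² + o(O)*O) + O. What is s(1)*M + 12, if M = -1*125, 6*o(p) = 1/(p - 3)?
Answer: -2011/72 ≈ -27.931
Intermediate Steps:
o(p) = 1/(6*(-3 + p)) (o(p) = 1/(6*(p - 3)) = 1/(6*(-3 + p)))
M = -125
s(O) = O/6 + O²/6 + O/(36*(-3 + O)) (s(O) = ((O² + (1/(6*(-3 + O)))*O) + O)/6 = ((O² + O/(6*(-3 + O))) + O)/6 = (O + O² + O/(6*(-3 + O)))/6 = O/6 + O²/6 + O/(36*(-3 + O)))
s(1)*M + 12 = ((1/36)*1*(1 + 6*(1 + 1)*(-3 + 1))/(-3 + 1))*(-125) + 12 = ((1/36)*1*(1 + 6*2*(-2))/(-2))*(-125) + 12 = ((1/36)*1*(-½)*(1 - 24))*(-125) + 12 = ((1/36)*1*(-½)*(-23))*(-125) + 12 = (23/72)*(-125) + 12 = -2875/72 + 12 = -2011/72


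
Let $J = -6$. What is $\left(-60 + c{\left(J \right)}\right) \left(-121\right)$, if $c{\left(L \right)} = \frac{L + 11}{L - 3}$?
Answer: $\frac{65945}{9} \approx 7327.2$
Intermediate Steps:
$c{\left(L \right)} = \frac{11 + L}{-3 + L}$
$\left(-60 + c{\left(J \right)}\right) \left(-121\right) = \left(-60 + \frac{11 - 6}{-3 - 6}\right) \left(-121\right) = \left(-60 + \frac{1}{-9} \cdot 5\right) \left(-121\right) = \left(-60 - \frac{5}{9}\right) \left(-121\right) = \left(- \frac{545}{9}\right) \left(-121\right) = \frac{65945}{9}$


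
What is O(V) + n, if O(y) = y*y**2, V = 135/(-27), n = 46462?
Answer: 46337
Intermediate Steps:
V = -5 (V = 135*(-1/27) = -5)
O(y) = y**3
O(V) + n = (-5)**3 + 46462 = -125 + 46462 = 46337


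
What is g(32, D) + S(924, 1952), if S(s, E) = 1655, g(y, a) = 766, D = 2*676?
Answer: 2421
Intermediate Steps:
D = 1352
g(32, D) + S(924, 1952) = 766 + 1655 = 2421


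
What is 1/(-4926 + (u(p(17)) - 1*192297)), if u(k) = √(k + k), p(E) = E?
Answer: -197223/38896911695 - √34/38896911695 ≈ -5.0705e-6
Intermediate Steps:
u(k) = √2*√k (u(k) = √(2*k) = √2*√k)
1/(-4926 + (u(p(17)) - 1*192297)) = 1/(-4926 + (√2*√17 - 1*192297)) = 1/(-4926 + (√34 - 192297)) = 1/(-4926 + (-192297 + √34)) = 1/(-197223 + √34)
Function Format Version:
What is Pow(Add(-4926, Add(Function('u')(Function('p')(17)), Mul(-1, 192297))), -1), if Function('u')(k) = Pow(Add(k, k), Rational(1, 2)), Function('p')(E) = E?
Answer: Add(Rational(-197223, 38896911695), Mul(Rational(-1, 38896911695), Pow(34, Rational(1, 2)))) ≈ -5.0705e-6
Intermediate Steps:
Function('u')(k) = Mul(Pow(2, Rational(1, 2)), Pow(k, Rational(1, 2))) (Function('u')(k) = Pow(Mul(2, k), Rational(1, 2)) = Mul(Pow(2, Rational(1, 2)), Pow(k, Rational(1, 2))))
Pow(Add(-4926, Add(Function('u')(Function('p')(17)), Mul(-1, 192297))), -1) = Pow(Add(-4926, Add(Mul(Pow(2, Rational(1, 2)), Pow(17, Rational(1, 2))), Mul(-1, 192297))), -1) = Pow(Add(-4926, Add(Pow(34, Rational(1, 2)), -192297)), -1) = Pow(Add(-4926, Add(-192297, Pow(34, Rational(1, 2)))), -1) = Pow(Add(-197223, Pow(34, Rational(1, 2))), -1)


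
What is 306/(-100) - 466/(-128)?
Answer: 929/1600 ≈ 0.58062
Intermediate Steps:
306/(-100) - 466/(-128) = 306*(-1/100) - 466*(-1/128) = -153/50 + 233/64 = 929/1600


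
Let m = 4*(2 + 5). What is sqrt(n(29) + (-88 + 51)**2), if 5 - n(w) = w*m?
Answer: sqrt(562) ≈ 23.707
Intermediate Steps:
m = 28 (m = 4*7 = 28)
n(w) = 5 - 28*w (n(w) = 5 - w*28 = 5 - 28*w)
sqrt(n(29) + (-88 + 51)**2) = sqrt((5 - 28*29) + (-88 + 51)**2) = sqrt((5 - 812) + (-37)**2) = sqrt(-807 + 1369) = sqrt(562)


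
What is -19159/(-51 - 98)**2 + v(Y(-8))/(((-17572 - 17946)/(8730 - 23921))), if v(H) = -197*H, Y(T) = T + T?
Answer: 531174251535/394267559 ≈ 1347.2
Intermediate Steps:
Y(T) = 2*T
-19159/(-51 - 98)**2 + v(Y(-8))/(((-17572 - 17946)/(8730 - 23921))) = -19159/(-51 - 98)**2 + (-394*(-8))/(((-17572 - 17946)/(8730 - 23921))) = -19159/((-149)**2) + (-197*(-16))/((-35518/(-15191))) = -19159/22201 + 3152/((-35518*(-1/15191))) = -19159*1/22201 + 3152/(35518/15191) = -19159/22201 + 3152*(15191/35518) = -19159/22201 + 23941016/17759 = 531174251535/394267559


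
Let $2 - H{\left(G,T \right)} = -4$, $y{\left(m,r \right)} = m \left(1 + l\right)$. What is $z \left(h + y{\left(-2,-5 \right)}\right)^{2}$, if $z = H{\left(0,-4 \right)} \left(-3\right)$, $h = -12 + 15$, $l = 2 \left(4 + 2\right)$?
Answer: $-9522$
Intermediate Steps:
$l = 12$ ($l = 2 \cdot 6 = 12$)
$y{\left(m,r \right)} = 13 m$ ($y{\left(m,r \right)} = m \left(1 + 12\right) = m 13 = 13 m$)
$h = 3$
$H{\left(G,T \right)} = 6$ ($H{\left(G,T \right)} = 2 - -4 = 2 + 4 = 6$)
$z = -18$ ($z = 6 \left(-3\right) = -18$)
$z \left(h + y{\left(-2,-5 \right)}\right)^{2} = - 18 \left(3 + 13 \left(-2\right)\right)^{2} = - 18 \left(3 - 26\right)^{2} = - 18 \left(-23\right)^{2} = \left(-18\right) 529 = -9522$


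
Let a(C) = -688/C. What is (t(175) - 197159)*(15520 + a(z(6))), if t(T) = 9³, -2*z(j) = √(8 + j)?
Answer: -3048593600 - 135143840*√14/7 ≈ -3.1208e+9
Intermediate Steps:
z(j) = -√(8 + j)/2
t(T) = 729
(t(175) - 197159)*(15520 + a(z(6))) = (729 - 197159)*(15520 - 688*(-2/√(8 + 6))) = -196430*(15520 - 688*(-√14/7)) = -196430*(15520 - (-688)*√14/7) = -196430*(15520 + 688*√14/7) = -3048593600 - 135143840*√14/7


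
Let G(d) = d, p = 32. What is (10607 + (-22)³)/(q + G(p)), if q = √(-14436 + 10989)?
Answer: -1312/4471 + 123*I*√383/4471 ≈ -0.29345 + 0.53839*I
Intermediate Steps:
q = 3*I*√383 (q = √(-3447) = 3*I*√383 ≈ 58.711*I)
(10607 + (-22)³)/(q + G(p)) = (10607 + (-22)³)/(3*I*√383 + 32) = (10607 - 10648)/(32 + 3*I*√383) = -41/(32 + 3*I*√383)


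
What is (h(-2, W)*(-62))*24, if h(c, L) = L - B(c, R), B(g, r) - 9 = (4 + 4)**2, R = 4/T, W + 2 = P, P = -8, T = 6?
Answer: 123504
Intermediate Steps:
W = -10 (W = -2 - 8 = -10)
R = 2/3 (R = 4/6 = 4*(1/6) = 2/3 ≈ 0.66667)
B(g, r) = 73 (B(g, r) = 9 + (4 + 4)**2 = 9 + 8**2 = 9 + 64 = 73)
h(c, L) = -73 + L (h(c, L) = L - 1*73 = L - 73 = -73 + L)
(h(-2, W)*(-62))*24 = ((-73 - 10)*(-62))*24 = -83*(-62)*24 = 5146*24 = 123504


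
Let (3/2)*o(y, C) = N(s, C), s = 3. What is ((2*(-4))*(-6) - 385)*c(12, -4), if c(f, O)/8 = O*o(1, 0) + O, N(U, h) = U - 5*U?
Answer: -75488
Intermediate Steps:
N(U, h) = -4*U
o(y, C) = -8 (o(y, C) = 2*(-4*3)/3 = (2/3)*(-12) = -8)
c(f, O) = -56*O (c(f, O) = 8*(O*(-8) + O) = 8*(-8*O + O) = 8*(-7*O) = -56*O)
((2*(-4))*(-6) - 385)*c(12, -4) = ((2*(-4))*(-6) - 385)*(-56*(-4)) = (-8*(-6) - 385)*224 = (48 - 385)*224 = -337*224 = -75488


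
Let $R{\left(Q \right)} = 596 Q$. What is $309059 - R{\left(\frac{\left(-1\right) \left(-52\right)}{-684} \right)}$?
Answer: $\frac{52856837}{171} \approx 3.091 \cdot 10^{5}$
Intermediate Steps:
$309059 - R{\left(\frac{\left(-1\right) \left(-52\right)}{-684} \right)} = 309059 - 596 \frac{\left(-1\right) \left(-52\right)}{-684} = 309059 - 596 \cdot 52 \left(- \frac{1}{684}\right) = 309059 - 596 \left(- \frac{13}{171}\right) = 309059 - - \frac{7748}{171} = 309059 + \frac{7748}{171} = \frac{52856837}{171}$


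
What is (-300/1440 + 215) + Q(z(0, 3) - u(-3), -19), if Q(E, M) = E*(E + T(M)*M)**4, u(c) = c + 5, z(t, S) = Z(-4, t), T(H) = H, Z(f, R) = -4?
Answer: -2287051284845/24 ≈ -9.5294e+10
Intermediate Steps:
z(t, S) = -4
u(c) = 5 + c
Q(E, M) = E*(E + M**2)**4 (Q(E, M) = E*(E + M*M)**4 = E*(E + M**2)**4)
(-300/1440 + 215) + Q(z(0, 3) - u(-3), -19) = (-300/1440 + 215) + (-4 - (5 - 3))*((-4 - (5 - 3)) + (-19)**2)**4 = (-300*1/1440 + 215) + (-4 - 1*2)*((-4 - 1*2) + 361)**4 = (-5/24 + 215) + (-4 - 2)*((-4 - 2) + 361)**4 = 5155/24 - 6*(-6 + 361)**4 = 5155/24 - 6*355**4 = 5155/24 - 6*15882300625 = 5155/24 - 95293803750 = -2287051284845/24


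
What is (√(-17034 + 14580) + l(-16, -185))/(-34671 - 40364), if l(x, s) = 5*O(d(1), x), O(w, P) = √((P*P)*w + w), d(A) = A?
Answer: -√257/15007 - I*√2454/75035 ≈ -0.0010682 - 0.0006602*I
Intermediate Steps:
O(w, P) = √(w + w*P²) (O(w, P) = √(P²*w + w) = √(w*P² + w) = √(w + w*P²))
l(x, s) = 5*√(1 + x²) (l(x, s) = 5*√(1*(1 + x²)) = 5*√(1 + x²))
(√(-17034 + 14580) + l(-16, -185))/(-34671 - 40364) = (√(-17034 + 14580) + 5*√(1 + (-16)²))/(-34671 - 40364) = (√(-2454) + 5*√(1 + 256))/(-75035) = (I*√2454 + 5*√257)*(-1/75035) = (5*√257 + I*√2454)*(-1/75035) = -√257/15007 - I*√2454/75035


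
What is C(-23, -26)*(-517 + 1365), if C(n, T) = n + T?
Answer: -41552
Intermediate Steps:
C(n, T) = T + n
C(-23, -26)*(-517 + 1365) = (-26 - 23)*(-517 + 1365) = -49*848 = -41552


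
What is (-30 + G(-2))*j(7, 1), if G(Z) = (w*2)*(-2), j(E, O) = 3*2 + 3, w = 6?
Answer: -486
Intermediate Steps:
j(E, O) = 9 (j(E, O) = 6 + 3 = 9)
G(Z) = -24 (G(Z) = (6*2)*(-2) = 12*(-2) = -24)
(-30 + G(-2))*j(7, 1) = (-30 - 24)*9 = -54*9 = -486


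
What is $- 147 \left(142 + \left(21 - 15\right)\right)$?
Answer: $-21756$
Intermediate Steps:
$- 147 \left(142 + \left(21 - 15\right)\right) = - 147 \left(142 + 6\right) = \left(-147\right) 148 = -21756$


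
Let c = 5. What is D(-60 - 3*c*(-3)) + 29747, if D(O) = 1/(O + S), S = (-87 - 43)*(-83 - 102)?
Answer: 714969146/24035 ≈ 29747.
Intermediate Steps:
S = 24050 (S = -130*(-185) = 24050)
D(O) = 1/(24050 + O) (D(O) = 1/(O + 24050) = 1/(24050 + O))
D(-60 - 3*c*(-3)) + 29747 = 1/(24050 + (-60 - 3*5*(-3))) + 29747 = 1/(24050 + (-60 - 15*(-3))) + 29747 = 1/(24050 + (-60 + 45)) + 29747 = 1/(24050 - 15) + 29747 = 1/24035 + 29747 = 714969146/24035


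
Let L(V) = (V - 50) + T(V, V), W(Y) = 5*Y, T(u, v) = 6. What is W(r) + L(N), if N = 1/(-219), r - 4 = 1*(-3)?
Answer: -8542/219 ≈ -39.005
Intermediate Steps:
r = 1 (r = 4 + 1*(-3) = 4 - 3 = 1)
N = -1/219 ≈ -0.0045662
L(V) = -44 + V (L(V) = (V - 50) + 6 = (-50 + V) + 6 = -44 + V)
W(r) + L(N) = 5*1 + (-44 - 1/219) = 5 - 9637/219 = -8542/219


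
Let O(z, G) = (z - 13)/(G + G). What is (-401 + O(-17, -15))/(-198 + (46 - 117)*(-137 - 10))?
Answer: -400/10239 ≈ -0.039066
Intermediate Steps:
O(z, G) = (-13 + z)/(2*G) (O(z, G) = (-13 + z)/((2*G)) = (-13 + z)*(1/(2*G)) = (-13 + z)/(2*G))
(-401 + O(-17, -15))/(-198 + (46 - 117)*(-137 - 10)) = (-401 + (½)*(-13 - 17)/(-15))/(-198 + (46 - 117)*(-137 - 10)) = (-401 + (½)*(-1/15)*(-30))/(-198 - 71*(-147)) = (-401 + 1)/(-198 + 10437) = -400/10239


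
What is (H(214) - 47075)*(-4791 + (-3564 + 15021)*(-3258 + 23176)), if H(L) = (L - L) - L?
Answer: -10791148112415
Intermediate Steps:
H(L) = -L (H(L) = 0 - L = -L)
(H(214) - 47075)*(-4791 + (-3564 + 15021)*(-3258 + 23176)) = (-1*214 - 47075)*(-4791 + (-3564 + 15021)*(-3258 + 23176)) = (-214 - 47075)*(-4791 + 11457*19918) = -47289*(-4791 + 228200526) = -47289*228195735 = -10791148112415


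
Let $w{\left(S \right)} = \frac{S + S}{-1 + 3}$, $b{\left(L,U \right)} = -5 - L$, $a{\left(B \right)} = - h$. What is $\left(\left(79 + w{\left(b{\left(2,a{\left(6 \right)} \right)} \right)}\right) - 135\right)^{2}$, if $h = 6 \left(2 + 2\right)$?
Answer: $3969$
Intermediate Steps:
$h = 24$ ($h = 6 \cdot 4 = 24$)
$a{\left(B \right)} = -24$ ($a{\left(B \right)} = \left(-1\right) 24 = -24$)
$w{\left(S \right)} = S$ ($w{\left(S \right)} = \frac{2 S}{2} = 2 S \frac{1}{2} = S$)
$\left(\left(79 + w{\left(b{\left(2,a{\left(6 \right)} \right)} \right)}\right) - 135\right)^{2} = \left(\left(79 - 7\right) - 135\right)^{2} = \left(72 - 135\right)^{2} = \left(-63\right)^{2} = 3969$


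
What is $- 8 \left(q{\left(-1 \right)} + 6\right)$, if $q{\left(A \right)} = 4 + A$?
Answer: $-72$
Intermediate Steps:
$- 8 \left(q{\left(-1 \right)} + 6\right) = - 8 \left(\left(4 - 1\right) + 6\right) = - 8 \left(3 + 6\right) = \left(-8\right) 9 = -72$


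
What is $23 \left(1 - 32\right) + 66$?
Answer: $-647$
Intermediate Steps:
$23 \left(1 - 32\right) + 66 = 23 \left(-31\right) + 66 = -713 + 66 = -647$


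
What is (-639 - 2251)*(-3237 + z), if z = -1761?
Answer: 14444220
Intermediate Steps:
(-639 - 2251)*(-3237 + z) = (-639 - 2251)*(-3237 - 1761) = -2890*(-4998) = 14444220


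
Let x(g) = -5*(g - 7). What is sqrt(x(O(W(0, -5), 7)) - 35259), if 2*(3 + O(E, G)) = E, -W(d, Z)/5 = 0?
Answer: I*sqrt(35209) ≈ 187.64*I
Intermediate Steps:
W(d, Z) = 0 (W(d, Z) = -5*0 = 0)
O(E, G) = -3 + E/2
x(g) = 35 - 5*g (x(g) = -5*(-7 + g) = 35 - 5*g)
sqrt(x(O(W(0, -5), 7)) - 35259) = sqrt((35 - 5*(-3 + (1/2)*0)) - 35259) = sqrt((35 - 5*(-3 + 0)) - 35259) = sqrt((35 - 5*(-3)) - 35259) = sqrt((35 + 15) - 35259) = sqrt(50 - 35259) = sqrt(-35209) = I*sqrt(35209)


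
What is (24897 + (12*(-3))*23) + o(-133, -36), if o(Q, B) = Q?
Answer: 23936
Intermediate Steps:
(24897 + (12*(-3))*23) + o(-133, -36) = (24897 + (12*(-3))*23) - 133 = (24897 - 36*23) - 133 = (24897 - 828) - 133 = 24069 - 133 = 23936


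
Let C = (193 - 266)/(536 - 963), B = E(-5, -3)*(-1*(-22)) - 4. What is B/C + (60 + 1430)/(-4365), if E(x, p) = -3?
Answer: -26115724/63729 ≈ -409.79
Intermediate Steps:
B = -70 (B = -(-3)*(-22) - 4 = -3*22 - 4 = -66 - 4 = -70)
C = 73/427 (C = -73/(-427) = -73*(-1/427) = 73/427 ≈ 0.17096)
B/C + (60 + 1430)/(-4365) = -70/73/427 + (60 + 1430)/(-4365) = -70*427/73 + 1490*(-1/4365) = -29890/73 - 298/873 = -26115724/63729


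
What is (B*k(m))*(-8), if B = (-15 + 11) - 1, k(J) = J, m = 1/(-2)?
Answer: -20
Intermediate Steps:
m = -½ ≈ -0.50000
B = -5 (B = -4 - 1 = -5)
(B*k(m))*(-8) = -5*(-½)*(-8) = (5/2)*(-8) = -20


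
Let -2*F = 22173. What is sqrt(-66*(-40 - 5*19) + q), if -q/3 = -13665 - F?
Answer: 9*sqrt(822)/2 ≈ 129.02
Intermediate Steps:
F = -22173/2 (F = -1/2*22173 = -22173/2 ≈ -11087.)
q = 15471/2 (q = -3*(-13665 - 1*(-22173/2)) = -3*(-13665 + 22173/2) = -3*(-5157/2) = 15471/2 ≈ 7735.5)
sqrt(-66*(-40 - 5*19) + q) = sqrt(-66*(-40 - 5*19) + 15471/2) = sqrt(-66*(-40 - 95) + 15471/2) = sqrt(-66*(-135) + 15471/2) = sqrt(8910 + 15471/2) = sqrt(33291/2) = 9*sqrt(822)/2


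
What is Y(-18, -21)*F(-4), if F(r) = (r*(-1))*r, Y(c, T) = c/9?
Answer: 32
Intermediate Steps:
Y(c, T) = c/9 (Y(c, T) = c*(⅑) = c/9)
F(r) = -r² (F(r) = (-r)*r = -r²)
Y(-18, -21)*F(-4) = ((⅑)*(-18))*(-1*(-4)²) = -(-2)*16 = -2*(-16) = 32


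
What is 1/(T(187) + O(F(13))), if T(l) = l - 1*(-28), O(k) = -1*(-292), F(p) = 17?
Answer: 1/507 ≈ 0.0019724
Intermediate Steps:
O(k) = 292
T(l) = 28 + l (T(l) = l + 28 = 28 + l)
1/(T(187) + O(F(13))) = 1/((28 + 187) + 292) = 1/(215 + 292) = 1/507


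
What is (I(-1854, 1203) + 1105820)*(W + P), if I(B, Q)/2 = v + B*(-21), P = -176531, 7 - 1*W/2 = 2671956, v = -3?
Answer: -6534432439578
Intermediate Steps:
W = -5343898 (W = 14 - 2*2671956 = 14 - 5343912 = -5343898)
I(B, Q) = -6 - 42*B (I(B, Q) = 2*(-3 + B*(-21)) = 2*(-3 - 21*B) = -6 - 42*B)
(I(-1854, 1203) + 1105820)*(W + P) = ((-6 - 42*(-1854)) + 1105820)*(-5343898 - 176531) = ((-6 + 77868) + 1105820)*(-5520429) = (77862 + 1105820)*(-5520429) = 1183682*(-5520429) = -6534432439578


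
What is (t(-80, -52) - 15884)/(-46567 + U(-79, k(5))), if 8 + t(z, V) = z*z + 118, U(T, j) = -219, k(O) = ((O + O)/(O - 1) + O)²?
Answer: 4687/23393 ≈ 0.20036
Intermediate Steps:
k(O) = (O + 2*O/(-1 + O))² (k(O) = ((2*O)/(-1 + O) + O)² = (2*O/(-1 + O) + O)² = (O + 2*O/(-1 + O))²)
t(z, V) = 110 + z² (t(z, V) = -8 + (z*z + 118) = -8 + (z² + 118) = -8 + (118 + z²) = 110 + z²)
(t(-80, -52) - 15884)/(-46567 + U(-79, k(5))) = ((110 + (-80)²) - 15884)/(-46567 - 219) = ((110 + 6400) - 15884)/(-46786) = (6510 - 15884)*(-1/46786) = -9374*(-1/46786) = 4687/23393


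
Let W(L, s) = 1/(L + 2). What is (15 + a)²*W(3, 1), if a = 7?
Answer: 484/5 ≈ 96.800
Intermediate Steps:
W(L, s) = 1/(2 + L)
(15 + a)²*W(3, 1) = (15 + 7)²/(2 + 3) = 22²/5 = 484*(⅕) = 484/5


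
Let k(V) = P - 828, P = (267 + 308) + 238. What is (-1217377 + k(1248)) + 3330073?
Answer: 2112681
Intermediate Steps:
P = 813 (P = 575 + 238 = 813)
k(V) = -15 (k(V) = 813 - 828 = -15)
(-1217377 + k(1248)) + 3330073 = (-1217377 - 15) + 3330073 = -1217392 + 3330073 = 2112681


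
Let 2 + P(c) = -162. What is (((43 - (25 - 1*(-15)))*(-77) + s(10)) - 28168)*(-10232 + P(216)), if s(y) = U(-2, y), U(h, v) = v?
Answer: 295132044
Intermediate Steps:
P(c) = -164 (P(c) = -2 - 162 = -164)
s(y) = y
(((43 - (25 - 1*(-15)))*(-77) + s(10)) - 28168)*(-10232 + P(216)) = (((43 - (25 - 1*(-15)))*(-77) + 10) - 28168)*(-10232 - 164) = (((43 - (25 + 15))*(-77) + 10) - 28168)*(-10396) = (((43 - 1*40)*(-77) + 10) - 28168)*(-10396) = (((43 - 40)*(-77) + 10) - 28168)*(-10396) = ((3*(-77) + 10) - 28168)*(-10396) = ((-231 + 10) - 28168)*(-10396) = (-221 - 28168)*(-10396) = -28389*(-10396) = 295132044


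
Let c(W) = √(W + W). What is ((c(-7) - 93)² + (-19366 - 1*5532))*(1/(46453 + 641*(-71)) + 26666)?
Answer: -136172121033/314 - 778700563*I*√14/157 ≈ -4.3367e+8 - 1.8558e+7*I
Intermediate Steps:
c(W) = √2*√W (c(W) = √(2*W) = √2*√W)
((c(-7) - 93)² + (-19366 - 1*5532))*(1/(46453 + 641*(-71)) + 26666) = ((√2*√(-7) - 93)² + (-19366 - 1*5532))*(1/(46453 + 641*(-71)) + 26666) = ((√2*(I*√7) - 93)² + (-19366 - 5532))*(1/(46453 - 45511) + 26666) = ((I*√14 - 93)² - 24898)*(1/942 + 26666) = ((-93 + I*√14)² - 24898)*(1/942 + 26666) = (-24898 + (-93 + I*√14)²)*(25119373/942) = -312711074477/471 + 25119373*(-93 + I*√14)²/942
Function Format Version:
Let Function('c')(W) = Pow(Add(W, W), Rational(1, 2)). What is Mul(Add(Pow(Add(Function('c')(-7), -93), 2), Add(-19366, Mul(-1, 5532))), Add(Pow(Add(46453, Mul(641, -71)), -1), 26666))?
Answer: Add(Rational(-136172121033, 314), Mul(Rational(-778700563, 157), I, Pow(14, Rational(1, 2)))) ≈ Add(-4.3367e+8, Mul(-1.8558e+7, I))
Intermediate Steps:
Function('c')(W) = Mul(Pow(2, Rational(1, 2)), Pow(W, Rational(1, 2))) (Function('c')(W) = Pow(Mul(2, W), Rational(1, 2)) = Mul(Pow(2, Rational(1, 2)), Pow(W, Rational(1, 2))))
Mul(Add(Pow(Add(Function('c')(-7), -93), 2), Add(-19366, Mul(-1, 5532))), Add(Pow(Add(46453, Mul(641, -71)), -1), 26666)) = Mul(Add(Pow(Add(Mul(Pow(2, Rational(1, 2)), Pow(-7, Rational(1, 2))), -93), 2), Add(-19366, Mul(-1, 5532))), Add(Pow(Add(46453, Mul(641, -71)), -1), 26666)) = Mul(Add(Pow(Add(Mul(Pow(2, Rational(1, 2)), Mul(I, Pow(7, Rational(1, 2)))), -93), 2), Add(-19366, -5532)), Add(Pow(Add(46453, -45511), -1), 26666)) = Mul(Add(Pow(Add(Mul(I, Pow(14, Rational(1, 2))), -93), 2), -24898), Add(Pow(942, -1), 26666)) = Mul(Add(Pow(Add(-93, Mul(I, Pow(14, Rational(1, 2)))), 2), -24898), Add(Rational(1, 942), 26666)) = Mul(Add(-24898, Pow(Add(-93, Mul(I, Pow(14, Rational(1, 2)))), 2)), Rational(25119373, 942)) = Add(Rational(-312711074477, 471), Mul(Rational(25119373, 942), Pow(Add(-93, Mul(I, Pow(14, Rational(1, 2)))), 2)))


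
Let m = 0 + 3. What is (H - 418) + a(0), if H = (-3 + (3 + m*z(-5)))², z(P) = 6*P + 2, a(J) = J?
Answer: 6638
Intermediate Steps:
m = 3
z(P) = 2 + 6*P
H = 7056 (H = (-3 + (3 + 3*(2 + 6*(-5))))² = (-3 + (3 + 3*(2 - 30)))² = (-3 + (3 + 3*(-28)))² = (-3 + (3 - 84))² = (-3 - 81)² = (-84)² = 7056)
(H - 418) + a(0) = (7056 - 418) + 0 = 6638 + 0 = 6638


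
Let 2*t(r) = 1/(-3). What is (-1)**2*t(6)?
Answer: -1/6 ≈ -0.16667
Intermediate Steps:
t(r) = -1/6 (t(r) = (1/2)/(-3) = (1/2)*(-1/3) = -1/6)
(-1)**2*t(6) = (-1)**2*(-1/6) = 1*(-1/6) = -1/6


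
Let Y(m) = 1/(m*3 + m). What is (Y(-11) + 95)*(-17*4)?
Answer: -71043/11 ≈ -6458.5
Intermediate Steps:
Y(m) = 1/(4*m) (Y(m) = 1/(3*m + m) = 1/(4*m))
(Y(-11) + 95)*(-17*4) = ((¼)/(-11) + 95)*(-17*4) = ((¼)*(-1/11) + 95)*(-68) = (-1/44 + 95)*(-68) = (4179/44)*(-68) = -71043/11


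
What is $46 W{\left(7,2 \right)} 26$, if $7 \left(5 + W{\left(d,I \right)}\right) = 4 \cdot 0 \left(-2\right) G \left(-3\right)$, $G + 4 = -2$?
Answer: $-5980$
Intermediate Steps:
$G = -6$ ($G = -4 - 2 = -6$)
$W{\left(d,I \right)} = -5$ ($W{\left(d,I \right)} = -5 + \frac{4 \cdot 0 \left(-2\right) \left(-6\right) \left(-3\right)}{7} = -5 + \frac{4 \cdot 0 \left(-6\right) \left(-3\right)}{7} = -5 + \frac{4 \cdot 0 \left(-3\right)}{7} = -5 + \frac{0 \left(-3\right)}{7} = -5 + \frac{1}{7} \cdot 0 = -5 + 0 = -5$)
$46 W{\left(7,2 \right)} 26 = 46 \left(-5\right) 26 = \left(-230\right) 26 = -5980$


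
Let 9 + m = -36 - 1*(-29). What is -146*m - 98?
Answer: 2238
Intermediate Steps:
m = -16 (m = -9 + (-36 - 1*(-29)) = -9 + (-36 + 29) = -9 - 7 = -16)
-146*m - 98 = -146*(-16) - 98 = 2336 - 98 = 2238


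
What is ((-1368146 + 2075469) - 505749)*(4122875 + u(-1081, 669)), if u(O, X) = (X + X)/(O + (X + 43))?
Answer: 102220831943746/123 ≈ 8.3106e+11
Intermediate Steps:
u(O, X) = 2*X/(43 + O + X) (u(O, X) = (2*X)/(O + (43 + X)) = (2*X)/(43 + O + X) = 2*X/(43 + O + X))
((-1368146 + 2075469) - 505749)*(4122875 + u(-1081, 669)) = ((-1368146 + 2075469) - 505749)*(4122875 + 2*669/(43 - 1081 + 669)) = (707323 - 505749)*(4122875 + 2*669/(-369)) = 201574*(4122875 + 2*669*(-1/369)) = 201574*(4122875 - 446/123) = 201574*(507113179/123) = 102220831943746/123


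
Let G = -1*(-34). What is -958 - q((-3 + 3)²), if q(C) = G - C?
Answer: -992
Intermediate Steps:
G = 34
q(C) = 34 - C
-958 - q((-3 + 3)²) = -958 - (34 - (-3 + 3)²) = -958 - (34 - 1*0²) = -958 - (34 - 1*0) = -958 - (34 + 0) = -958 - 1*34 = -958 - 34 = -992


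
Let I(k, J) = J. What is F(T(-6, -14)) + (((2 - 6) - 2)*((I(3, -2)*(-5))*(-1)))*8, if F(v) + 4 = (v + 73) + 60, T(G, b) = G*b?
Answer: 693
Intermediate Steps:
F(v) = 129 + v (F(v) = -4 + ((v + 73) + 60) = -4 + ((73 + v) + 60) = -4 + (133 + v) = 129 + v)
F(T(-6, -14)) + (((2 - 6) - 2)*((I(3, -2)*(-5))*(-1)))*8 = (129 - 6*(-14)) + (((2 - 6) - 2)*(-2*(-5)*(-1)))*8 = (129 + 84) + ((-4 - 2)*(10*(-1)))*8 = 213 - 6*(-10)*8 = 213 + 60*8 = 213 + 480 = 693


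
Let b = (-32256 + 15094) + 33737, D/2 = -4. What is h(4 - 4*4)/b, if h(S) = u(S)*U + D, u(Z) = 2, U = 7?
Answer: 2/5525 ≈ 0.00036199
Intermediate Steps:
D = -8 (D = 2*(-4) = -8)
b = 16575 (b = -17162 + 33737 = 16575)
h(S) = 6 (h(S) = 2*7 - 8 = 14 - 8 = 6)
h(4 - 4*4)/b = 6/16575 = 6*(1/16575) = 2/5525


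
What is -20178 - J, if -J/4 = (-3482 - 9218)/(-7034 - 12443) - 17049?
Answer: -1721209598/19477 ≈ -88371.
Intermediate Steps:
J = 1328202692/19477 (J = -4*((-3482 - 9218)/(-7034 - 12443) - 17049) = -4*(-12700/(-19477) - 17049) = -4*(-12700*(-1/19477) - 17049) = -4*(12700/19477 - 17049) = -4*(-332050673/19477) = 1328202692/19477 ≈ 68193.)
-20178 - J = -20178 - 1*1328202692/19477 = -20178 - 1328202692/19477 = -1721209598/19477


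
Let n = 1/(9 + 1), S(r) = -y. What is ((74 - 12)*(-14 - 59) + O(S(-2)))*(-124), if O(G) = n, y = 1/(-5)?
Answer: 2806058/5 ≈ 5.6121e+5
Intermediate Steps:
y = -⅕ ≈ -0.20000
S(r) = ⅕ (S(r) = -1*(-⅕) = ⅕)
n = ⅒ (n = 1/10 = ⅒ ≈ 0.10000)
O(G) = ⅒
((74 - 12)*(-14 - 59) + O(S(-2)))*(-124) = ((74 - 12)*(-14 - 59) + ⅒)*(-124) = (62*(-73) + ⅒)*(-124) = (-4526 + ⅒)*(-124) = -45259/10*(-124) = 2806058/5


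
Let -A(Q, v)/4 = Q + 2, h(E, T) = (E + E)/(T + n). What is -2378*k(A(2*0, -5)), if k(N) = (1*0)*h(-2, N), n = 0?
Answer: 0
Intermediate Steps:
h(E, T) = 2*E/T (h(E, T) = (E + E)/(T + 0) = (2*E)/T = 2*E/T)
A(Q, v) = -8 - 4*Q (A(Q, v) = -4*(Q + 2) = -4*(2 + Q) = -8 - 4*Q)
k(N) = 0 (k(N) = (1*0)*(2*(-2)/N) = 0*(-4/N) = 0)
-2378*k(A(2*0, -5)) = -2378*0 = 0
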